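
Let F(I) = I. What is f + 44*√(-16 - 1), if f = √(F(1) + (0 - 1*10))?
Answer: I*(3 + 44*√17) ≈ 184.42*I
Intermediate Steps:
f = 3*I (f = √(1 + (0 - 1*10)) = √(1 + (0 - 10)) = √(1 - 10) = √(-9) = 3*I ≈ 3.0*I)
f + 44*√(-16 - 1) = 3*I + 44*√(-16 - 1) = 3*I + 44*√(-17) = 3*I + 44*(I*√17) = 3*I + 44*I*√17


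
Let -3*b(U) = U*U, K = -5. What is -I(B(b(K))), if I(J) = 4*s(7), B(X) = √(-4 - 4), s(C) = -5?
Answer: 20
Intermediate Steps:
b(U) = -U²/3 (b(U) = -U*U/3 = -U²/3)
B(X) = 2*I*√2 (B(X) = √(-8) = 2*I*√2)
I(J) = -20 (I(J) = 4*(-5) = -20)
-I(B(b(K))) = -1*(-20) = 20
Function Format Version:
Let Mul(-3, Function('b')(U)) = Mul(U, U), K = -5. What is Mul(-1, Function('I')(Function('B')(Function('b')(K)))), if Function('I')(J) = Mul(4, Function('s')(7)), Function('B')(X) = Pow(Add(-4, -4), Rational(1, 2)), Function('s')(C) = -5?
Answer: 20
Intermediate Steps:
Function('b')(U) = Mul(Rational(-1, 3), Pow(U, 2)) (Function('b')(U) = Mul(Rational(-1, 3), Mul(U, U)) = Mul(Rational(-1, 3), Pow(U, 2)))
Function('B')(X) = Mul(2, I, Pow(2, Rational(1, 2))) (Function('B')(X) = Pow(-8, Rational(1, 2)) = Mul(2, I, Pow(2, Rational(1, 2))))
Function('I')(J) = -20 (Function('I')(J) = Mul(4, -5) = -20)
Mul(-1, Function('I')(Function('B')(Function('b')(K)))) = Mul(-1, -20) = 20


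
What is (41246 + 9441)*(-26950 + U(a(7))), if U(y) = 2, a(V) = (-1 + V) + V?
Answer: -1365913276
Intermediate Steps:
a(V) = -1 + 2*V
(41246 + 9441)*(-26950 + U(a(7))) = (41246 + 9441)*(-26950 + 2) = 50687*(-26948) = -1365913276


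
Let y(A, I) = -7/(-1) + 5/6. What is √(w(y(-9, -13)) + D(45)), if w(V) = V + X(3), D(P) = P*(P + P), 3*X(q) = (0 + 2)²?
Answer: √146130/6 ≈ 63.712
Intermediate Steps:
X(q) = 4/3 (X(q) = (0 + 2)²/3 = (⅓)*2² = (⅓)*4 = 4/3)
y(A, I) = 47/6 (y(A, I) = -7*(-1) + 5*(⅙) = 7 + ⅚ = 47/6)
D(P) = 2*P² (D(P) = P*(2*P) = 2*P²)
w(V) = 4/3 + V (w(V) = V + 4/3 = 4/3 + V)
√(w(y(-9, -13)) + D(45)) = √((4/3 + 47/6) + 2*45²) = √(55/6 + 2*2025) = √(55/6 + 4050) = √(24355/6) = √146130/6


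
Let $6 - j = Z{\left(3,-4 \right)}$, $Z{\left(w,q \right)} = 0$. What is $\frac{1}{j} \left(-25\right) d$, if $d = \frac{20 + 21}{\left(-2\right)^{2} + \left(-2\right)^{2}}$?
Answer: $- \frac{1025}{48} \approx -21.354$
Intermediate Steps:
$j = 6$ ($j = 6 - 0 = 6 + 0 = 6$)
$d = \frac{41}{8}$ ($d = \frac{41}{4 + 4} = \frac{41}{8} \approx 5.125$)
$\frac{1}{j} \left(-25\right) d = \frac{1}{6} \left(-25\right) \frac{41}{8} = \left(- \frac{25}{6}\right) \frac{41}{8} = - \frac{1025}{48}$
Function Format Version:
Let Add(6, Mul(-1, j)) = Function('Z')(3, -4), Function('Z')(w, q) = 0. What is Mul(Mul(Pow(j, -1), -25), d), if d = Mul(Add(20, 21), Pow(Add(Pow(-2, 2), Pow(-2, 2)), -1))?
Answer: Rational(-1025, 48) ≈ -21.354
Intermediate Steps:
j = 6 (j = Add(6, Mul(-1, 0)) = Add(6, 0) = 6)
d = Rational(41, 8) (d = Mul(41, Pow(Add(4, 4), -1)) = Mul(41, Pow(8, -1)) = Mul(41, Rational(1, 8)) = Rational(41, 8) ≈ 5.1250)
Mul(Mul(Pow(j, -1), -25), d) = Mul(Mul(Pow(6, -1), -25), Rational(41, 8)) = Mul(Mul(Rational(1, 6), -25), Rational(41, 8)) = Mul(Rational(-25, 6), Rational(41, 8)) = Rational(-1025, 48)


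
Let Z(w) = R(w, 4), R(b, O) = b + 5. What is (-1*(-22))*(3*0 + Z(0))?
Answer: 110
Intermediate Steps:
R(b, O) = 5 + b
Z(w) = 5 + w
(-1*(-22))*(3*0 + Z(0)) = (-1*(-22))*(3*0 + (5 + 0)) = 22*(0 + 5) = 22*5 = 110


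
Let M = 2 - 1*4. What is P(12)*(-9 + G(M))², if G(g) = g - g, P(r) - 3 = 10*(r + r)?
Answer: 19683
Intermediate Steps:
P(r) = 3 + 20*r (P(r) = 3 + 10*(r + r) = 3 + 10*(2*r) = 3 + 20*r)
M = -2 (M = 2 - 4 = -2)
G(g) = 0
P(12)*(-9 + G(M))² = (3 + 20*12)*(-9 + 0)² = (3 + 240)*(-9)² = 243*81 = 19683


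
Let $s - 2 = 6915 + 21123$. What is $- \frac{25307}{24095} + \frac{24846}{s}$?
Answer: $- \frac{11094391}{67562380} \approx -0.16421$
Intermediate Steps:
$s = 28040$ ($s = 2 + \left(6915 + 21123\right) = 2 + 28038 = 28040$)
$- \frac{25307}{24095} + \frac{24846}{s} = - \frac{25307}{24095} + \frac{24846}{28040} = \left(-25307\right) \frac{1}{24095} + 24846 \cdot \frac{1}{28040} = - \frac{25307}{24095} + \frac{12423}{14020} = - \frac{11094391}{67562380}$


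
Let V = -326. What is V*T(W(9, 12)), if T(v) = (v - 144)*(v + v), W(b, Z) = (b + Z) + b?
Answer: 2229840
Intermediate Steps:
W(b, Z) = Z + 2*b (W(b, Z) = (Z + b) + b = Z + 2*b)
T(v) = 2*v*(-144 + v) (T(v) = (-144 + v)*(2*v) = 2*v*(-144 + v))
V*T(W(9, 12)) = -652*(12 + 2*9)*(-144 + (12 + 2*9)) = -652*(12 + 18)*(-144 + (12 + 18)) = -652*30*(-144 + 30) = -652*30*(-114) = -326*(-6840) = 2229840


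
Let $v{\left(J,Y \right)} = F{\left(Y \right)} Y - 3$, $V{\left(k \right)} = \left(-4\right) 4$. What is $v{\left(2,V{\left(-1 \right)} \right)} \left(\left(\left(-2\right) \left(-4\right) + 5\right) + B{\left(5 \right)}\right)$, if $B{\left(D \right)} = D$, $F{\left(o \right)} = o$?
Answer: $4554$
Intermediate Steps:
$V{\left(k \right)} = -16$
$v{\left(J,Y \right)} = -3 + Y^{2}$ ($v{\left(J,Y \right)} = Y Y - 3 = Y^{2} - 3 = -3 + Y^{2}$)
$v{\left(2,V{\left(-1 \right)} \right)} \left(\left(\left(-2\right) \left(-4\right) + 5\right) + B{\left(5 \right)}\right) = \left(-3 + \left(-16\right)^{2}\right) \left(\left(\left(-2\right) \left(-4\right) + 5\right) + 5\right) = \left(-3 + 256\right) \left(\left(8 + 5\right) + 5\right) = 253 \left(13 + 5\right) = 253 \cdot 18 = 4554$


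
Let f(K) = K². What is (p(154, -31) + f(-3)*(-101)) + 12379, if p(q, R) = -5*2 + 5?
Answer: 11465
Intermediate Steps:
p(q, R) = -5 (p(q, R) = -10 + 5 = -5)
(p(154, -31) + f(-3)*(-101)) + 12379 = (-5 + (-3)²*(-101)) + 12379 = (-5 + 9*(-101)) + 12379 = (-5 - 909) + 12379 = -914 + 12379 = 11465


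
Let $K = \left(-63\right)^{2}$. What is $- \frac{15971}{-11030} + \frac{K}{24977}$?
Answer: $\frac{442685737}{275496310} \approx 1.6069$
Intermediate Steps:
$K = 3969$
$- \frac{15971}{-11030} + \frac{K}{24977} = - \frac{15971}{-11030} + \frac{3969}{24977} = \left(-15971\right) \left(- \frac{1}{11030}\right) + 3969 \cdot \frac{1}{24977} = \frac{15971}{11030} + \frac{3969}{24977} = \frac{442685737}{275496310}$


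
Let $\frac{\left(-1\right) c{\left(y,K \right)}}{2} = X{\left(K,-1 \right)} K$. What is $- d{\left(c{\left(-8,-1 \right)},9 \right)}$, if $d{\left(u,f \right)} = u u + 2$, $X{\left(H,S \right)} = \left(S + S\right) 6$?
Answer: $-578$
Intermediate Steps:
$X{\left(H,S \right)} = 12 S$ ($X{\left(H,S \right)} = 2 S 6 = 12 S$)
$c{\left(y,K \right)} = 24 K$ ($c{\left(y,K \right)} = - 2 \cdot 12 \left(-1\right) K = - 2 \left(- 12 K\right) = 24 K$)
$d{\left(u,f \right)} = 2 + u^{2}$ ($d{\left(u,f \right)} = u^{2} + 2 = 2 + u^{2}$)
$- d{\left(c{\left(-8,-1 \right)},9 \right)} = - (2 + \left(24 \left(-1\right)\right)^{2}) = - (2 + \left(-24\right)^{2}) = - (2 + 576) = \left(-1\right) 578 = -578$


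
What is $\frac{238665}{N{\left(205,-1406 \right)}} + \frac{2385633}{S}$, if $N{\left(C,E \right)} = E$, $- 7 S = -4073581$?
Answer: $- \frac{49933779441}{301444994} \approx -165.65$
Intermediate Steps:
$S = \frac{4073581}{7}$ ($S = \left(- \frac{1}{7}\right) \left(-4073581\right) = \frac{4073581}{7} \approx 5.8194 \cdot 10^{5}$)
$\frac{238665}{N{\left(205,-1406 \right)}} + \frac{2385633}{S} = \frac{238665}{-1406} + \frac{2385633}{\frac{4073581}{7}} = 238665 \left(- \frac{1}{1406}\right) + 2385633 \cdot \frac{7}{4073581} = - \frac{238665}{1406} + \frac{16699431}{4073581} = - \frac{49933779441}{301444994}$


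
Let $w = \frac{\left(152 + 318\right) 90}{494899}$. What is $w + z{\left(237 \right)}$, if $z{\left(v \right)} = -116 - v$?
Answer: $- \frac{174657047}{494899} \approx -352.91$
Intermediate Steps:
$w = \frac{42300}{494899}$ ($w = 470 \cdot 90 \cdot \frac{1}{494899} = 42300 \cdot \frac{1}{494899} = \frac{42300}{494899} \approx 0.085472$)
$w + z{\left(237 \right)} = \frac{42300}{494899} - 353 = - \frac{174657047}{494899}$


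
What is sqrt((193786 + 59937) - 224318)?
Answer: sqrt(29405) ≈ 171.48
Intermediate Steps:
sqrt((193786 + 59937) - 224318) = sqrt(253723 - 224318) = sqrt(29405)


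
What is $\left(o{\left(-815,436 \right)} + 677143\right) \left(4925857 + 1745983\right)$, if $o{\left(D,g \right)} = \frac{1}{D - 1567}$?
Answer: $\frac{5380687592630000}{1191} \approx 4.5178 \cdot 10^{12}$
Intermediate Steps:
$o{\left(D,g \right)} = \frac{1}{-1567 + D}$
$\left(o{\left(-815,436 \right)} + 677143\right) \left(4925857 + 1745983\right) = \left(\frac{1}{-1567 - 815} + 677143\right) \left(4925857 + 1745983\right) = \left(\frac{1}{-2382} + 677143\right) 6671840 = \left(- \frac{1}{2382} + 677143\right) 6671840 = \frac{1612954625}{2382} \cdot 6671840 = \frac{5380687592630000}{1191}$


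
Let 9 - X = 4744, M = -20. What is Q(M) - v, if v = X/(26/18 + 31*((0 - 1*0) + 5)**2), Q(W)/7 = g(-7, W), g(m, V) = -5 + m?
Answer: -544377/6988 ≈ -77.902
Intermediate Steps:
X = -4735 (X = 9 - 1*4744 = 9 - 4744 = -4735)
Q(W) = -84 (Q(W) = 7*(-5 - 7) = 7*(-12) = -84)
v = -42615/6988 (v = -4735/(26/18 + 31*((0 - 1*0) + 5)**2) = -4735/(26*(1/18) + 31*((0 + 0) + 5)**2) = -4735/(13/9 + 31*(0 + 5)**2) = -4735/(13/9 + 31*5**2) = -4735/(13/9 + 31*25) = -4735/(13/9 + 775) = -4735/6988/9 = -4735*9/6988 = -42615/6988 ≈ -6.0983)
Q(M) - v = -84 - 1*(-42615/6988) = -84 + 42615/6988 = -544377/6988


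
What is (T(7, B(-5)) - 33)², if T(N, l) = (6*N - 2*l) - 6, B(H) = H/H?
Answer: 1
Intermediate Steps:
B(H) = 1
T(N, l) = -6 - 2*l + 6*N (T(N, l) = (-2*l + 6*N) - 6 = -6 - 2*l + 6*N)
(T(7, B(-5)) - 33)² = ((-6 - 2*1 + 6*7) - 33)² = ((-6 - 2 + 42) - 33)² = (34 - 33)² = 1² = 1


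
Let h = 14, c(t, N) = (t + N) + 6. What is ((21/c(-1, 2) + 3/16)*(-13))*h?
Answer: -4641/8 ≈ -580.13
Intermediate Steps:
c(t, N) = 6 + N + t (c(t, N) = (N + t) + 6 = 6 + N + t)
((21/c(-1, 2) + 3/16)*(-13))*h = ((21/(6 + 2 - 1) + 3/16)*(-13))*14 = ((21/7 + 3*(1/16))*(-13))*14 = ((21*(⅐) + 3/16)*(-13))*14 = ((3 + 3/16)*(-13))*14 = ((51/16)*(-13))*14 = -663/16*14 = -4641/8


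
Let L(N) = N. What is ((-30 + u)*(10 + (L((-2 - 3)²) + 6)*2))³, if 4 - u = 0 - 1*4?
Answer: -3974344704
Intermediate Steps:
u = 8 (u = 4 - (0 - 1*4) = 4 - (0 - 4) = 4 - 1*(-4) = 4 + 4 = 8)
((-30 + u)*(10 + (L((-2 - 3)²) + 6)*2))³ = ((-30 + 8)*(10 + ((-2 - 3)² + 6)*2))³ = (-22*(10 + ((-5)² + 6)*2))³ = (-22*(10 + (25 + 6)*2))³ = (-22*(10 + 31*2))³ = (-22*(10 + 62))³ = (-22*72)³ = (-1584)³ = -3974344704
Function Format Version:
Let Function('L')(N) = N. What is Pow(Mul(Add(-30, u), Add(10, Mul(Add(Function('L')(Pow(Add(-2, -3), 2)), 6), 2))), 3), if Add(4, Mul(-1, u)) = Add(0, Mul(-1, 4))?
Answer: -3974344704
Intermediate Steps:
u = 8 (u = Add(4, Mul(-1, Add(0, Mul(-1, 4)))) = Add(4, Mul(-1, Add(0, -4))) = Add(4, Mul(-1, -4)) = Add(4, 4) = 8)
Pow(Mul(Add(-30, u), Add(10, Mul(Add(Function('L')(Pow(Add(-2, -3), 2)), 6), 2))), 3) = Pow(Mul(Add(-30, 8), Add(10, Mul(Add(Pow(Add(-2, -3), 2), 6), 2))), 3) = Pow(Mul(-22, Add(10, Mul(Add(Pow(-5, 2), 6), 2))), 3) = Pow(Mul(-22, Add(10, Mul(Add(25, 6), 2))), 3) = Pow(Mul(-22, Add(10, Mul(31, 2))), 3) = Pow(Mul(-22, Add(10, 62)), 3) = Pow(Mul(-22, 72), 3) = Pow(-1584, 3) = -3974344704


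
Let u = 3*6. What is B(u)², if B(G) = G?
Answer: 324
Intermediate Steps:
u = 18
B(u)² = 18² = 324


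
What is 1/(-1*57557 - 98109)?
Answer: -1/155666 ≈ -6.4240e-6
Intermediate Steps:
1/(-1*57557 - 98109) = 1/(-57557 - 98109) = 1/(-155666) = -1/155666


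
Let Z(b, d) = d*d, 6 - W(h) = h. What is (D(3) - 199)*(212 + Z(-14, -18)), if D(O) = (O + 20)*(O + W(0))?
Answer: 4288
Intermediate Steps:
W(h) = 6 - h
D(O) = (6 + O)*(20 + O) (D(O) = (O + 20)*(O + (6 - 1*0)) = (20 + O)*(O + (6 + 0)) = (20 + O)*(O + 6) = (20 + O)*(6 + O) = (6 + O)*(20 + O))
Z(b, d) = d²
(D(3) - 199)*(212 + Z(-14, -18)) = ((120 + 3² + 26*3) - 199)*(212 + (-18)²) = ((120 + 9 + 78) - 199)*(212 + 324) = (207 - 199)*536 = 8*536 = 4288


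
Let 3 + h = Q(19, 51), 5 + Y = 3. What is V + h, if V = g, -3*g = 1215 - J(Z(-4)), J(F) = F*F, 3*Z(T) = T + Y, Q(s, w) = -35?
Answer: -1325/3 ≈ -441.67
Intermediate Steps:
Y = -2 (Y = -5 + 3 = -2)
Z(T) = -⅔ + T/3 (Z(T) = (T - 2)/3 = (-2 + T)/3 = -⅔ + T/3)
h = -38 (h = -3 - 35 = -38)
J(F) = F²
g = -1211/3 (g = -(1215 - (-⅔ + (⅓)*(-4))²)/3 = -(1215 - (-⅔ - 4/3)²)/3 = -(1215 - 1*(-2)²)/3 = -(1215 - 1*4)/3 = -(1215 - 4)/3 = -⅓*1211 = -1211/3 ≈ -403.67)
V = -1211/3 ≈ -403.67
V + h = -1211/3 - 38 = -1325/3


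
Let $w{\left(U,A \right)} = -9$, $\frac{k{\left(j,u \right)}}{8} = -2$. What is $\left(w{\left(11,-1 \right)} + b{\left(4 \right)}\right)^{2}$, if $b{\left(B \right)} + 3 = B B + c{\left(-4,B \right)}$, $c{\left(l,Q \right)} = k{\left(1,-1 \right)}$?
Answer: $144$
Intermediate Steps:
$k{\left(j,u \right)} = -16$ ($k{\left(j,u \right)} = 8 \left(-2\right) = -16$)
$c{\left(l,Q \right)} = -16$
$b{\left(B \right)} = -19 + B^{2}$ ($b{\left(B \right)} = -3 + \left(B B - 16\right) = -3 + \left(B^{2} - 16\right) = -3 + \left(-16 + B^{2}\right) = -19 + B^{2}$)
$\left(w{\left(11,-1 \right)} + b{\left(4 \right)}\right)^{2} = \left(-9 - \left(19 - 4^{2}\right)\right)^{2} = \left(-9 + \left(-19 + 16\right)\right)^{2} = \left(-9 - 3\right)^{2} = \left(-12\right)^{2} = 144$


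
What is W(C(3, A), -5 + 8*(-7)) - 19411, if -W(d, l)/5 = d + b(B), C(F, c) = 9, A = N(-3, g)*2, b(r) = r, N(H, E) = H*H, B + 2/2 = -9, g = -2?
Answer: -19406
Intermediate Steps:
B = -10 (B = -1 - 9 = -10)
N(H, E) = H²
A = 18 (A = (-3)²*2 = 9*2 = 18)
W(d, l) = 50 - 5*d (W(d, l) = -5*(d - 10) = -5*(-10 + d) = 50 - 5*d)
W(C(3, A), -5 + 8*(-7)) - 19411 = (50 - 5*9) - 19411 = (50 - 45) - 19411 = 5 - 19411 = -19406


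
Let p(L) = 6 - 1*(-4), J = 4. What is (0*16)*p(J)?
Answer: 0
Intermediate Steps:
p(L) = 10 (p(L) = 6 + 4 = 10)
(0*16)*p(J) = (0*16)*10 = 0*10 = 0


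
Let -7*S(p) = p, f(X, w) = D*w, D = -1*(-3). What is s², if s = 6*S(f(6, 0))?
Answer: 0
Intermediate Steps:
D = 3
f(X, w) = 3*w
S(p) = -p/7
s = 0 (s = 6*(-3*0/7) = 6*(-⅐*0) = 6*0 = 0)
s² = 0² = 0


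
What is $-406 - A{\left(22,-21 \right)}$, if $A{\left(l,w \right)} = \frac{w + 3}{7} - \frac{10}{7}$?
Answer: $-402$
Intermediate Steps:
$A{\left(l,w \right)} = -1 + \frac{w}{7}$ ($A{\left(l,w \right)} = \left(3 + w\right) \frac{1}{7} - \frac{10}{7} = \left(\frac{3}{7} + \frac{w}{7}\right) - \frac{10}{7} = -1 + \frac{w}{7}$)
$-406 - A{\left(22,-21 \right)} = -406 - \left(-1 + \frac{1}{7} \left(-21\right)\right) = -406 - \left(-1 - 3\right) = -406 - -4 = -406 + 4 = -402$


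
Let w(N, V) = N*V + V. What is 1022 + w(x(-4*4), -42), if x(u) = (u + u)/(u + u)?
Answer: 938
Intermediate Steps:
x(u) = 1 (x(u) = (2*u)/((2*u)) = (2*u)*(1/(2*u)) = 1)
w(N, V) = V + N*V
1022 + w(x(-4*4), -42) = 1022 - 42*(1 + 1) = 1022 - 42*2 = 1022 - 84 = 938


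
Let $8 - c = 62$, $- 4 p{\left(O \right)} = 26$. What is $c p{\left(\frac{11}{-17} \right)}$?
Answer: $351$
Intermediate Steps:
$p{\left(O \right)} = - \frac{13}{2}$ ($p{\left(O \right)} = \left(- \frac{1}{4}\right) 26 = - \frac{13}{2}$)
$c = -54$ ($c = 8 - 62 = -54$)
$c p{\left(\frac{11}{-17} \right)} = \left(-54\right) \left(- \frac{13}{2}\right) = 351$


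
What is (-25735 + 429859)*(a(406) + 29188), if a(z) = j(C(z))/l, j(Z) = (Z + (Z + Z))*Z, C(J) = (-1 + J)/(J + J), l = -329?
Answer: 91383728158768629/7747292 ≈ 1.1796e+10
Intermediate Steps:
C(J) = (-1 + J)/(2*J) (C(J) = (-1 + J)/((2*J)) = (-1 + J)*(1/(2*J)) = (-1 + J)/(2*J))
j(Z) = 3*Z² (j(Z) = (Z + 2*Z)*Z = (3*Z)*Z = 3*Z²)
a(z) = -3*(-1 + z)²/(1316*z²) (a(z) = (3*((-1 + z)/(2*z))²)/(-329) = (3*((-1 + z)²/(4*z²)))*(-1/329) = (3*(-1 + z)²/(4*z²))*(-1/329) = -3*(-1 + z)²/(1316*z²))
(-25735 + 429859)*(a(406) + 29188) = (-25735 + 429859)*(-3/1316*(-1 + 406)²/406² + 29188) = 404124*(-3/1316*1/164836*405² + 29188) = 404124*(-3/1316*1/164836*164025 + 29188) = 404124*(-492075/216924176 + 29188) = 404124*(6331582357013/216924176) = 91383728158768629/7747292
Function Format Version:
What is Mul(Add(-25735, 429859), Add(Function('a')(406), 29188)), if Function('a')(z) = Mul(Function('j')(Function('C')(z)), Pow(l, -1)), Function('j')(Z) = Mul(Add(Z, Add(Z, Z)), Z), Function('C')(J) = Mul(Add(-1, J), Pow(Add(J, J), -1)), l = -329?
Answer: Rational(91383728158768629, 7747292) ≈ 1.1796e+10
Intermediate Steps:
Function('C')(J) = Mul(Rational(1, 2), Pow(J, -1), Add(-1, J)) (Function('C')(J) = Mul(Add(-1, J), Pow(Mul(2, J), -1)) = Mul(Add(-1, J), Mul(Rational(1, 2), Pow(J, -1))) = Mul(Rational(1, 2), Pow(J, -1), Add(-1, J)))
Function('j')(Z) = Mul(3, Pow(Z, 2)) (Function('j')(Z) = Mul(Add(Z, Mul(2, Z)), Z) = Mul(Mul(3, Z), Z) = Mul(3, Pow(Z, 2)))
Function('a')(z) = Mul(Rational(-3, 1316), Pow(z, -2), Pow(Add(-1, z), 2)) (Function('a')(z) = Mul(Mul(3, Pow(Mul(Rational(1, 2), Pow(z, -1), Add(-1, z)), 2)), Pow(-329, -1)) = Mul(Mul(3, Mul(Rational(1, 4), Pow(z, -2), Pow(Add(-1, z), 2))), Rational(-1, 329)) = Mul(Mul(Rational(3, 4), Pow(z, -2), Pow(Add(-1, z), 2)), Rational(-1, 329)) = Mul(Rational(-3, 1316), Pow(z, -2), Pow(Add(-1, z), 2)))
Mul(Add(-25735, 429859), Add(Function('a')(406), 29188)) = Mul(Add(-25735, 429859), Add(Mul(Rational(-3, 1316), Pow(406, -2), Pow(Add(-1, 406), 2)), 29188)) = Mul(404124, Add(Mul(Rational(-3, 1316), Rational(1, 164836), Pow(405, 2)), 29188)) = Mul(404124, Add(Mul(Rational(-3, 1316), Rational(1, 164836), 164025), 29188)) = Mul(404124, Add(Rational(-492075, 216924176), 29188)) = Mul(404124, Rational(6331582357013, 216924176)) = Rational(91383728158768629, 7747292)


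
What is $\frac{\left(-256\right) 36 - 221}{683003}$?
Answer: $- \frac{9437}{683003} \approx -0.013817$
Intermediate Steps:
$\frac{\left(-256\right) 36 - 221}{683003} = \left(-9216 - 221\right) \frac{1}{683003} = \left(-9437\right) \frac{1}{683003} = - \frac{9437}{683003}$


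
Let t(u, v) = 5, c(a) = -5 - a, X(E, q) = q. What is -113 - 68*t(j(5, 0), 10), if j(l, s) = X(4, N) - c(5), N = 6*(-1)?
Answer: -453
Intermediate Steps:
N = -6
j(l, s) = 4 (j(l, s) = -6 - (-5 - 1*5) = -6 - (-5 - 5) = -6 - 1*(-10) = -6 + 10 = 4)
-113 - 68*t(j(5, 0), 10) = -113 - 68*5 = -113 - 340 = -453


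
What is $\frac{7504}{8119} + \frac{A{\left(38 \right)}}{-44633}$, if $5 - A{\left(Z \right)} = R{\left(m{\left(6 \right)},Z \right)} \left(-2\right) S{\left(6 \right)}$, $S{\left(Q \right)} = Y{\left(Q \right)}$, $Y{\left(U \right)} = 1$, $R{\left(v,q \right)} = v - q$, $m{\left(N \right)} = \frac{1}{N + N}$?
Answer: $\frac{2013006767}{2174251962} \approx 0.92584$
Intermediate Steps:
$m{\left(N \right)} = \frac{1}{2 N}$
$S{\left(Q \right)} = 1$
$A{\left(Z \right)} = \frac{31}{6} - 2 Z$ ($A{\left(Z \right)} = 5 - \left(\frac{1}{2 \cdot 6} - Z\right) \left(-2\right) 1 = 5 - \left(\frac{1}{2} \cdot \frac{1}{6} - Z\right) \left(-2\right) 1 = 5 - \left(\frac{1}{12} - Z\right) \left(-2\right) 1 = 5 - \left(- \frac{1}{6} + 2 Z\right) 1 = 5 - \left(- \frac{1}{6} + 2 Z\right) = \frac{31}{6} - 2 Z$)
$\frac{7504}{8119} + \frac{A{\left(38 \right)}}{-44633} = \frac{7504}{8119} + \frac{\frac{31}{6} - 76}{-44633} = 7504 \cdot \frac{1}{8119} + \left(\frac{31}{6} - 76\right) \left(- \frac{1}{44633}\right) = \frac{7504}{8119} - - \frac{425}{267798} = \frac{7504}{8119} + \frac{425}{267798} = \frac{2013006767}{2174251962}$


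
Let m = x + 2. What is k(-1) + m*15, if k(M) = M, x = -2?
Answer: -1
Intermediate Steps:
m = 0 (m = -2 + 2 = 0)
k(-1) + m*15 = -1 + 0*15 = -1 + 0 = -1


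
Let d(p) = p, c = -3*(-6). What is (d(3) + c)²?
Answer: 441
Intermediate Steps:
c = 18
(d(3) + c)² = (3 + 18)² = 21² = 441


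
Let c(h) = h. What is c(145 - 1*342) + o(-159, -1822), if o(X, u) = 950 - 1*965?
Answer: -212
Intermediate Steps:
o(X, u) = -15 (o(X, u) = 950 - 965 = -15)
c(145 - 1*342) + o(-159, -1822) = (145 - 1*342) - 15 = (145 - 342) - 15 = -197 - 15 = -212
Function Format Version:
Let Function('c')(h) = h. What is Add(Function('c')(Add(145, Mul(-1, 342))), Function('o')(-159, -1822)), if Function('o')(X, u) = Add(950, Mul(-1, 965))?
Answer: -212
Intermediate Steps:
Function('o')(X, u) = -15 (Function('o')(X, u) = Add(950, -965) = -15)
Add(Function('c')(Add(145, Mul(-1, 342))), Function('o')(-159, -1822)) = Add(Add(145, Mul(-1, 342)), -15) = Add(Add(145, -342), -15) = Add(-197, -15) = -212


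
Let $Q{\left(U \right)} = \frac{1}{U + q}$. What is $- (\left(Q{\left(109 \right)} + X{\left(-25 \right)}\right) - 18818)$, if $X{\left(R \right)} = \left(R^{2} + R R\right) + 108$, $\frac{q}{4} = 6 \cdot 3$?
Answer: $\frac{3160259}{181} \approx 17460.0$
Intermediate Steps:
$q = 72$ ($q = 4 \cdot 6 \cdot 3 = 4 \cdot 18 = 72$)
$X{\left(R \right)} = 108 + 2 R^{2}$ ($X{\left(R \right)} = \left(R^{2} + R^{2}\right) + 108 = 2 R^{2} + 108 = 108 + 2 R^{2}$)
$Q{\left(U \right)} = \frac{1}{72 + U}$ ($Q{\left(U \right)} = \frac{1}{U + 72} = \frac{1}{72 + U}$)
$- (\left(Q{\left(109 \right)} + X{\left(-25 \right)}\right) - 18818) = - (\left(\frac{1}{72 + 109} + \left(108 + 2 \left(-25\right)^{2}\right)\right) - 18818) = - (\left(\frac{1}{181} + \left(108 + 2 \cdot 625\right)\right) - 18818) = - (\left(\frac{1}{181} + \left(108 + 1250\right)\right) - 18818) = - (\left(\frac{1}{181} + 1358\right) - 18818) = - (\frac{245799}{181} - 18818) = \left(-1\right) \left(- \frac{3160259}{181}\right) = \frac{3160259}{181}$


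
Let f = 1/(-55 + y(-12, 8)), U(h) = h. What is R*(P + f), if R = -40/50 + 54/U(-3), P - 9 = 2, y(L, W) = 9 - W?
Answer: -27871/135 ≈ -206.45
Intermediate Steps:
P = 11 (P = 9 + 2 = 11)
R = -94/5 (R = -40/50 + 54/(-3) = -40*1/50 + 54*(-⅓) = -⅘ - 18 = -94/5 ≈ -18.800)
f = -1/54 (f = 1/(-55 + (9 - 1*8)) = 1/(-55 + (9 - 8)) = 1/(-55 + 1) = 1/(-54) = -1/54 ≈ -0.018519)
R*(P + f) = -94*(11 - 1/54)/5 = -94/5*593/54 = -27871/135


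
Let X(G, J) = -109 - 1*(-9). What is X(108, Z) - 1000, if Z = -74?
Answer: -1100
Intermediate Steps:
X(G, J) = -100 (X(G, J) = -109 + 9 = -100)
X(108, Z) - 1000 = -100 - 1000 = -1100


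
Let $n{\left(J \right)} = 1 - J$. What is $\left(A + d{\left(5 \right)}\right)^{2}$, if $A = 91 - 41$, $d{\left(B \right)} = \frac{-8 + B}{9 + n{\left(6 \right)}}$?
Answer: $\frac{38809}{16} \approx 2425.6$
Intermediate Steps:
$d{\left(B \right)} = -2 + \frac{B}{4}$ ($d{\left(B \right)} = \frac{-8 + B}{9 + \left(1 - 6\right)} = \frac{-8 + B}{9 - 5} = \frac{-8 + B}{4} = \left(-8 + B\right) \frac{1}{4} = -2 + \frac{B}{4}$)
$A = 50$
$\left(A + d{\left(5 \right)}\right)^{2} = \left(50 + \left(-2 + \frac{1}{4} \cdot 5\right)\right)^{2} = \left(50 + \left(-2 + \frac{5}{4}\right)\right)^{2} = \left(50 - \frac{3}{4}\right)^{2} = \left(\frac{197}{4}\right)^{2} = \frac{38809}{16}$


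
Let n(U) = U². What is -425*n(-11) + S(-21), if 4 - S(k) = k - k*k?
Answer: -50959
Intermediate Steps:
S(k) = 4 + k² - k (S(k) = 4 - (k - k*k) = 4 - (k - k²) = 4 + (k² - k) = 4 + k² - k)
-425*n(-11) + S(-21) = -425*(-11)² + (4 + (-21)² - 1*(-21)) = -425*121 + (4 + 441 + 21) = -51425 + 466 = -50959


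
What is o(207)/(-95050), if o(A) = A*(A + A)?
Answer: -42849/47525 ≈ -0.90161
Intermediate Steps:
o(A) = 2*A**2 (o(A) = A*(2*A) = 2*A**2)
o(207)/(-95050) = (2*207**2)/(-95050) = (2*42849)*(-1/95050) = 85698*(-1/95050) = -42849/47525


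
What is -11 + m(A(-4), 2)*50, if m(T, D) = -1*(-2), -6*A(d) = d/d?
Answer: 89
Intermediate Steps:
A(d) = -⅙ (A(d) = -d/(6*d) = -⅙*1 = -⅙)
m(T, D) = 2
-11 + m(A(-4), 2)*50 = -11 + 2*50 = -11 + 100 = 89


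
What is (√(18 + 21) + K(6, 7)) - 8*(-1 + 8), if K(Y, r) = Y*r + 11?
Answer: -3 + √39 ≈ 3.2450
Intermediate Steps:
K(Y, r) = 11 + Y*r
(√(18 + 21) + K(6, 7)) - 8*(-1 + 8) = (√(18 + 21) + (11 + 6*7)) - 8*(-1 + 8) = (√39 + (11 + 42)) - 8*7 = (√39 + 53) - 56 = (53 + √39) - 56 = -3 + √39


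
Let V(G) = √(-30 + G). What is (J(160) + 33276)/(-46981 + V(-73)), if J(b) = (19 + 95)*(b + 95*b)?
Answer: -20957237499/551803616 - 446079*I*√103/551803616 ≈ -37.979 - 0.0082044*I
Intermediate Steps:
J(b) = 10944*b (J(b) = 114*(96*b) = 10944*b)
(J(160) + 33276)/(-46981 + V(-73)) = (10944*160 + 33276)/(-46981 + √(-30 - 73)) = (1751040 + 33276)/(-46981 + √(-103)) = 1784316/(-46981 + I*√103)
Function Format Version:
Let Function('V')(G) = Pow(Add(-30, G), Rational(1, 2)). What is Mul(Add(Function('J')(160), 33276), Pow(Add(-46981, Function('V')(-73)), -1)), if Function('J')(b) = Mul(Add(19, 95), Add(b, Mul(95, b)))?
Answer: Add(Rational(-20957237499, 551803616), Mul(Rational(-446079, 551803616), I, Pow(103, Rational(1, 2)))) ≈ Add(-37.979, Mul(-0.0082044, I))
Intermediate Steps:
Function('J')(b) = Mul(10944, b) (Function('J')(b) = Mul(114, Mul(96, b)) = Mul(10944, b))
Mul(Add(Function('J')(160), 33276), Pow(Add(-46981, Function('V')(-73)), -1)) = Mul(Add(Mul(10944, 160), 33276), Pow(Add(-46981, Pow(Add(-30, -73), Rational(1, 2))), -1)) = Mul(Add(1751040, 33276), Pow(Add(-46981, Pow(-103, Rational(1, 2))), -1)) = Mul(1784316, Pow(Add(-46981, Mul(I, Pow(103, Rational(1, 2)))), -1))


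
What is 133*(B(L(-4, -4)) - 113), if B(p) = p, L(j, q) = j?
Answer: -15561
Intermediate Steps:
133*(B(L(-4, -4)) - 113) = 133*(-4 - 113) = 133*(-117) = -15561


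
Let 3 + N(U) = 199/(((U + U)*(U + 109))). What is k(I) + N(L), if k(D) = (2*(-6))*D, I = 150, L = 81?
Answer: -55496141/30780 ≈ -1803.0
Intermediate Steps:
N(U) = -3 + 199/(2*U*(109 + U)) (N(U) = -3 + 199/(((U + U)*(U + 109))) = -3 + 199/(((2*U)*(109 + U))) = -3 + 199/((2*U*(109 + U))) = -3 + 199*(1/(2*U*(109 + U))) = -3 + 199/(2*U*(109 + U)))
k(D) = -12*D
k(I) + N(L) = -12*150 + (½)*(199 - 654*81 - 6*81²)/(81*(109 + 81)) = -1800 + (½)*(1/81)*(199 - 52974 - 6*6561)/190 = -1800 + (½)*(1/81)*(1/190)*(199 - 52974 - 39366) = -1800 + (½)*(1/81)*(1/190)*(-92141) = -1800 - 92141/30780 = -55496141/30780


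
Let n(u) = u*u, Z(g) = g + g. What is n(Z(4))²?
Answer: 4096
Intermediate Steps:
Z(g) = 2*g
n(u) = u²
n(Z(4))² = ((2*4)²)² = (8²)² = 64² = 4096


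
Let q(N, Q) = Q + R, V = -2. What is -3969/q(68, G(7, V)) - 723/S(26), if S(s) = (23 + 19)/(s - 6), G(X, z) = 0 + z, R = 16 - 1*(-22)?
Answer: -12727/28 ≈ -454.54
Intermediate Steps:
R = 38 (R = 16 + 22 = 38)
G(X, z) = z
S(s) = 42/(-6 + s)
q(N, Q) = 38 + Q (q(N, Q) = Q + 38 = 38 + Q)
-3969/q(68, G(7, V)) - 723/S(26) = -3969/(38 - 2) - 723/(42/(-6 + 26)) = -3969/36 - 723/(42/20) = -3969*1/36 - 723/(42*(1/20)) = -441/4 - 723/21/10 = -441/4 - 723*10/21 = -441/4 - 2410/7 = -12727/28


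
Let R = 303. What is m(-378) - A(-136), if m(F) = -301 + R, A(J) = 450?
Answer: -448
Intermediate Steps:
m(F) = 2 (m(F) = -301 + 303 = 2)
m(-378) - A(-136) = 2 - 1*450 = 2 - 450 = -448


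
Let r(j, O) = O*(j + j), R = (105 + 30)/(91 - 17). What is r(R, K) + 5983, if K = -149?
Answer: 201256/37 ≈ 5439.4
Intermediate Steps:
R = 135/74 ≈ 1.8243
r(j, O) = 2*O*j (r(j, O) = O*(2*j) = 2*O*j)
r(R, K) + 5983 = 2*(-149)*(135/74) + 5983 = -20115/37 + 5983 = 201256/37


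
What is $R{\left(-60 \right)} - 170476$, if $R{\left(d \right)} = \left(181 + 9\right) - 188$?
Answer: $-170474$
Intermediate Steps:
$R{\left(d \right)} = 2$ ($R{\left(d \right)} = 190 - 188 = 2$)
$R{\left(-60 \right)} - 170476 = 2 - 170476 = -170474$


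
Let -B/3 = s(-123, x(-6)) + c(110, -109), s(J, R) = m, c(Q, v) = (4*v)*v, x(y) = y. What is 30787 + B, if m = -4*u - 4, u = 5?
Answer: -111713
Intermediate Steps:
c(Q, v) = 4*v²
m = -24 (m = -4*5 - 4 = -20 - 4 = -24)
s(J, R) = -24
B = -142500 (B = -3*(-24 + 4*(-109)²) = -3*(-24 + 4*11881) = -3*(-24 + 47524) = -3*47500 = -142500)
30787 + B = 30787 - 142500 = -111713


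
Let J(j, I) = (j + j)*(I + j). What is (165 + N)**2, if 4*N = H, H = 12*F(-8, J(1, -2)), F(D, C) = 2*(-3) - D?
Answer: 29241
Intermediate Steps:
J(j, I) = 2*j*(I + j) (J(j, I) = (2*j)*(I + j) = 2*j*(I + j))
F(D, C) = -6 - D
H = 24 (H = 12*(-6 - 1*(-8)) = 12*(-6 + 8) = 12*2 = 24)
N = 6 (N = (1/4)*24 = 6)
(165 + N)**2 = (165 + 6)**2 = 171**2 = 29241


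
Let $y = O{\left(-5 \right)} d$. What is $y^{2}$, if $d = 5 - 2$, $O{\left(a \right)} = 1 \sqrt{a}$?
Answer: $-45$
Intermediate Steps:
$O{\left(a \right)} = \sqrt{a}$
$d = 3$ ($d = 5 - 2 = 3$)
$y = 3 i \sqrt{5}$ ($y = \sqrt{-5} \cdot 3 = i \sqrt{5} \cdot 3 = 3 i \sqrt{5} \approx 6.7082 i$)
$y^{2} = \left(3 i \sqrt{5}\right)^{2} = -45$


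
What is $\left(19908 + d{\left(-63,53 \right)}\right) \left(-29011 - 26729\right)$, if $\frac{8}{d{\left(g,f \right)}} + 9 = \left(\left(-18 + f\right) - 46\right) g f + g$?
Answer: $- \frac{13559081339120}{12219} \approx -1.1097 \cdot 10^{9}$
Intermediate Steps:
$d{\left(g,f \right)} = \frac{8}{-9 + g + f g \left(-64 + f\right)}$ ($d{\left(g,f \right)} = \frac{8}{-9 + \left(\left(\left(-18 + f\right) - 46\right) g f + g\right)} = \frac{8}{-9 + \left(\left(-64 + f\right) g f + g\right)} = \frac{8}{-9 + \left(g \left(-64 + f\right) f + g\right)} = \frac{8}{-9 + \left(f g \left(-64 + f\right) + g\right)} = \frac{8}{-9 + \left(g + f g \left(-64 + f\right)\right)} = \frac{8}{-9 + g + f g \left(-64 + f\right)}$)
$\left(19908 + d{\left(-63,53 \right)}\right) \left(-29011 - 26729\right) = \left(19908 + \frac{8}{-9 - 63 - 63 \cdot 53^{2} - 3392 \left(-63\right)}\right) \left(-29011 - 26729\right) = \left(19908 + \frac{8}{-9 - 63 - 176967 + 213696}\right) \left(-55740\right) = \left(19908 + \frac{8}{36657}\right) \left(-55740\right) = \frac{729767564}{36657} \left(-55740\right) = - \frac{13559081339120}{12219}$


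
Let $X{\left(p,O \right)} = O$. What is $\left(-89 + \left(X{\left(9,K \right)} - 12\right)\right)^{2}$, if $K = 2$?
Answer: $9801$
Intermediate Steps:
$\left(-89 + \left(X{\left(9,K \right)} - 12\right)\right)^{2} = \left(-89 + \left(2 - 12\right)\right)^{2} = \left(-89 - 10\right)^{2} = \left(-99\right)^{2} = 9801$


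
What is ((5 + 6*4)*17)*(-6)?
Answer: -2958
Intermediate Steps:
((5 + 6*4)*17)*(-6) = ((5 + 24)*17)*(-6) = (29*17)*(-6) = 493*(-6) = -2958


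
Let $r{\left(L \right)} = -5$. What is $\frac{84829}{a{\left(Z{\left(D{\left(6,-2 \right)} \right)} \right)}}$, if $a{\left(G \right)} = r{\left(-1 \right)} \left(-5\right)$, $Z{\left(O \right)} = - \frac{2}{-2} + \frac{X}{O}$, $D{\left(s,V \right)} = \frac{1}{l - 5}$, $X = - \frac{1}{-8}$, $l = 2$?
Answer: $\frac{84829}{25} \approx 3393.2$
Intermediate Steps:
$X = \frac{1}{8}$ ($X = \left(-1\right) \left(- \frac{1}{8}\right) = \frac{1}{8} \approx 0.125$)
$D{\left(s,V \right)} = - \frac{1}{3}$ ($D{\left(s,V \right)} = \frac{1}{2 - 5} = \frac{1}{-3} = - \frac{1}{3}$)
$Z{\left(O \right)} = 1 + \frac{1}{8 O}$ ($Z{\left(O \right)} = - \frac{2}{-2} + \frac{1}{8 O} = \left(-2\right) \left(- \frac{1}{2}\right) + \frac{1}{8 O} = 1 + \frac{1}{8 O}$)
$a{\left(G \right)} = 25$ ($a{\left(G \right)} = \left(-5\right) \left(-5\right) = 25$)
$\frac{84829}{a{\left(Z{\left(D{\left(6,-2 \right)} \right)} \right)}} = \frac{84829}{25}$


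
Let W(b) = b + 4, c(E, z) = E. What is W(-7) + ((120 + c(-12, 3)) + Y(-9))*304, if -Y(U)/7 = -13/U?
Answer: 267797/9 ≈ 29755.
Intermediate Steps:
Y(U) = 91/U (Y(U) = -(-91)/U = 91/U)
W(b) = 4 + b
W(-7) + ((120 + c(-12, 3)) + Y(-9))*304 = (4 - 7) + ((120 - 12) + 91/(-9))*304 = -3 + (108 + 91*(-⅑))*304 = -3 + (108 - 91/9)*304 = -3 + (881/9)*304 = -3 + 267824/9 = 267797/9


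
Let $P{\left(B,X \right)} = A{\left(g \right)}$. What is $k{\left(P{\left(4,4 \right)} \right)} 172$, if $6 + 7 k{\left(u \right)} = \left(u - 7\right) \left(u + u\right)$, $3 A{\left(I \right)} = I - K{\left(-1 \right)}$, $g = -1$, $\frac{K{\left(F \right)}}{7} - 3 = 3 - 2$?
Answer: $\frac{489512}{63} \approx 7770.0$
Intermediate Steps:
$K{\left(F \right)} = 28$ ($K{\left(F \right)} = 21 + 7 \left(3 - 2\right) = 21 + 7 \cdot 1 = 21 + 7 = 28$)
$A{\left(I \right)} = - \frac{28}{3} + \frac{I}{3}$ ($A{\left(I \right)} = \frac{I - 28}{3} = \frac{-28 + I}{3} = - \frac{28}{3} + \frac{I}{3}$)
$P{\left(B,X \right)} = - \frac{29}{3}$ ($P{\left(B,X \right)} = - \frac{28}{3} + \frac{1}{3} \left(-1\right) = - \frac{28}{3} - \frac{1}{3} = - \frac{29}{3}$)
$k{\left(u \right)} = - \frac{6}{7} + \frac{2 u \left(-7 + u\right)}{7}$ ($k{\left(u \right)} = - \frac{6}{7} + \frac{\left(u - 7\right) \left(u + u\right)}{7} = - \frac{6}{7} + \frac{\left(-7 + u\right) 2 u}{7} = - \frac{6}{7} + \frac{2 u \left(-7 + u\right)}{7}$)
$k{\left(P{\left(4,4 \right)} \right)} 172 = \left(- \frac{6}{7} - - \frac{58}{3} + \frac{2 \left(- \frac{29}{3}\right)^{2}}{7}\right) 172 = \left(- \frac{6}{7} + \frac{58}{3} + \frac{2}{7} \cdot \frac{841}{9}\right) 172 = \left(- \frac{6}{7} + \frac{58}{3} + \frac{1682}{63}\right) 172 = \frac{2846}{63} \cdot 172 = \frac{489512}{63}$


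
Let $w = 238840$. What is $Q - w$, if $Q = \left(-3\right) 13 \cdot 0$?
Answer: $-238840$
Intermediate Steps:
$Q = 0$ ($Q = \left(-39\right) 0 = 0$)
$Q - w = 0 - 238840 = -238840$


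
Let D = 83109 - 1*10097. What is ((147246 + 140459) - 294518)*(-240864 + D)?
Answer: 1143575676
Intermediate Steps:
D = 73012 (D = 83109 - 10097 = 73012)
((147246 + 140459) - 294518)*(-240864 + D) = ((147246 + 140459) - 294518)*(-240864 + 73012) = (287705 - 294518)*(-167852) = -6813*(-167852) = 1143575676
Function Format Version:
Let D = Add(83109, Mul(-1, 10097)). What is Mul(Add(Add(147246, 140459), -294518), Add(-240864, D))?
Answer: 1143575676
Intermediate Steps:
D = 73012 (D = Add(83109, -10097) = 73012)
Mul(Add(Add(147246, 140459), -294518), Add(-240864, D)) = Mul(Add(Add(147246, 140459), -294518), Add(-240864, 73012)) = Mul(Add(287705, -294518), -167852) = Mul(-6813, -167852) = 1143575676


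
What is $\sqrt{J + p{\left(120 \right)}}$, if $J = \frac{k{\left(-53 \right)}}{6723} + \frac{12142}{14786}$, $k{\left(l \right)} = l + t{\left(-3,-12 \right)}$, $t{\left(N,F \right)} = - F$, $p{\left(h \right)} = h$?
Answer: $\frac{10 \sqrt{36847139219291}}{5522571} \approx 10.992$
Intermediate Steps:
$k{\left(l \right)} = 12 + l$ ($k{\left(l \right)} = l - -12 = l + 12 = 12 + l$)
$J = \frac{40512220}{49703139}$ ($J = \frac{12 - 53}{6723} + \frac{12142}{14786} = \left(-41\right) \frac{1}{6723} + 12142 \cdot \frac{1}{14786} = - \frac{41}{6723} + \frac{6071}{7393} = \frac{40512220}{49703139} \approx 0.81508$)
$\sqrt{J + p{\left(120 \right)}} = \sqrt{\frac{40512220}{49703139} + 120} = \sqrt{\frac{6004888900}{49703139}} = \frac{10 \sqrt{36847139219291}}{5522571}$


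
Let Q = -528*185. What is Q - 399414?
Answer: -497094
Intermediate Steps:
Q = -97680
Q - 399414 = -97680 - 399414 = -497094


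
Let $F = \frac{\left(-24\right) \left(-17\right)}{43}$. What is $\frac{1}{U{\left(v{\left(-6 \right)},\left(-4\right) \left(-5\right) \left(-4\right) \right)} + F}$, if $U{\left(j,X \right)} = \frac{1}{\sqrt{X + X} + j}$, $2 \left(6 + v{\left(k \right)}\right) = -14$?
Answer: $\frac{5747939}{54312361} + \frac{7396 i \sqrt{10}}{54312361} \approx 0.10583 + 0.00043062 i$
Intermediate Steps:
$v{\left(k \right)} = -13$ ($v{\left(k \right)} = -6 + \frac{1}{2} \left(-14\right) = -6 - 7 = -13$)
$U{\left(j,X \right)} = \frac{1}{j + \sqrt{2} \sqrt{X}}$ ($U{\left(j,X \right)} = \frac{1}{\sqrt{2 X} + j} = \frac{1}{\sqrt{2} \sqrt{X} + j} = \frac{1}{j + \sqrt{2} \sqrt{X}}$)
$F = \frac{408}{43}$ ($F = 408 \cdot \frac{1}{43} = \frac{408}{43} \approx 9.4884$)
$\frac{1}{U{\left(v{\left(-6 \right)},\left(-4\right) \left(-5\right) \left(-4\right) \right)} + F} = \frac{1}{\frac{1}{-13 + \sqrt{2} \sqrt{\left(-4\right) \left(-5\right) \left(-4\right)}} + \frac{408}{43}} = \frac{1}{\frac{1}{-13 + \sqrt{2} \sqrt{20 \left(-4\right)}} + \frac{408}{43}} = \frac{1}{\frac{1}{-13 + \sqrt{2} \sqrt{-80}} + \frac{408}{43}} = \frac{1}{\frac{1}{-13 + \sqrt{2} \cdot 4 i \sqrt{5}} + \frac{408}{43}} = \frac{1}{\frac{1}{-13 + 4 i \sqrt{10}} + \frac{408}{43}} = \frac{1}{\frac{408}{43} + \frac{1}{-13 + 4 i \sqrt{10}}}$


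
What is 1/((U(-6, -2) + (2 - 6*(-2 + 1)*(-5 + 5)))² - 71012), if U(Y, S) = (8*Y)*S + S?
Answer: -1/61796 ≈ -1.6182e-5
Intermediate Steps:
U(Y, S) = S + 8*S*Y (U(Y, S) = 8*S*Y + S = S + 8*S*Y)
1/((U(-6, -2) + (2 - 6*(-2 + 1)*(-5 + 5)))² - 71012) = 1/((-2*(1 + 8*(-6)) + (2 - 6*(-2 + 1)*(-5 + 5)))² - 71012) = 1/((-2*(1 - 48) + (2 - (-6)*0))² - 71012) = 1/((-2*(-47) + (2 - 6*0))² - 71012) = 1/((94 + (2 + 0))² - 71012) = 1/((94 + 2)² - 71012) = 1/(96² - 71012) = 1/(9216 - 71012) = 1/(-61796) = -1/61796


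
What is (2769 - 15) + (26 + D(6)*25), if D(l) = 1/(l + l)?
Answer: 33385/12 ≈ 2782.1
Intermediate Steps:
D(l) = 1/(2*l)
(2769 - 15) + (26 + D(6)*25) = (2769 - 15) + (26 + ((1/2)/6)*25) = 2754 + (26 + ((1/2)*(1/6))*25) = 2754 + (26 + (1/12)*25) = 2754 + (26 + 25/12) = 2754 + 337/12 = 33385/12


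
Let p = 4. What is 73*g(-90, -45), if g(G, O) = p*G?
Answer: -26280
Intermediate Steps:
g(G, O) = 4*G
73*g(-90, -45) = 73*(4*(-90)) = 73*(-360) = -26280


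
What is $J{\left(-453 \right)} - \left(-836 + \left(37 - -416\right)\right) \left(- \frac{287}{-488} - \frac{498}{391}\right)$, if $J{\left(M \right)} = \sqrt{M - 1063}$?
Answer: $- \frac{50099081}{190808} + 2 i \sqrt{379} \approx -262.56 + 38.936 i$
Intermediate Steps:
$J{\left(M \right)} = \sqrt{-1063 + M}$
$J{\left(-453 \right)} - \left(-836 + \left(37 - -416\right)\right) \left(- \frac{287}{-488} - \frac{498}{391}\right) = \sqrt{-1063 - 453} - \left(-836 + \left(37 - -416\right)\right) \left(- \frac{287}{-488} - \frac{498}{391}\right) = \sqrt{-1516} - \left(-836 + \left(37 + 416\right)\right) \left(\left(-287\right) \left(- \frac{1}{488}\right) - \frac{498}{391}\right) = 2 i \sqrt{379} - \left(-836 + 453\right) \left(\frac{287}{488} - \frac{498}{391}\right) = 2 i \sqrt{379} - \left(-383\right) \left(- \frac{130807}{190808}\right) = 2 i \sqrt{379} - \frac{50099081}{190808} = - \frac{50099081}{190808} + 2 i \sqrt{379}$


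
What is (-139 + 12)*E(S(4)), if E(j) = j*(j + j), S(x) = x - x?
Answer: 0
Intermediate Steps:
S(x) = 0
E(j) = 2*j² (E(j) = j*(2*j) = 2*j²)
(-139 + 12)*E(S(4)) = (-139 + 12)*(2*0²) = -254*0 = -127*0 = 0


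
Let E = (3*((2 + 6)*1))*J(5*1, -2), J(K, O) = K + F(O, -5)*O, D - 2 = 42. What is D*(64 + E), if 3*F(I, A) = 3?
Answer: 5984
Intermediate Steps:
D = 44 (D = 2 + 42 = 44)
F(I, A) = 1 (F(I, A) = (⅓)*3 = 1)
J(K, O) = K + O (J(K, O) = K + 1*O = K + O)
E = 72 (E = (3*((2 + 6)*1))*(5*1 - 2) = (3*(8*1))*(5 - 2) = (3*8)*3 = 24*3 = 72)
D*(64 + E) = 44*(64 + 72) = 44*136 = 5984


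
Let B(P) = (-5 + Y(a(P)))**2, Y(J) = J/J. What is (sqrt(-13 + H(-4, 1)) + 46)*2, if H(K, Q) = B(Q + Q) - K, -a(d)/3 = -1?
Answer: 92 + 2*sqrt(7) ≈ 97.292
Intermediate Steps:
a(d) = 3 (a(d) = -3*(-1) = 3)
Y(J) = 1
B(P) = 16 (B(P) = (-5 + 1)**2 = (-4)**2 = 16)
H(K, Q) = 16 - K
(sqrt(-13 + H(-4, 1)) + 46)*2 = (sqrt(-13 + (16 - 1*(-4))) + 46)*2 = (sqrt(-13 + (16 + 4)) + 46)*2 = (sqrt(-13 + 20) + 46)*2 = (sqrt(7) + 46)*2 = (46 + sqrt(7))*2 = 92 + 2*sqrt(7)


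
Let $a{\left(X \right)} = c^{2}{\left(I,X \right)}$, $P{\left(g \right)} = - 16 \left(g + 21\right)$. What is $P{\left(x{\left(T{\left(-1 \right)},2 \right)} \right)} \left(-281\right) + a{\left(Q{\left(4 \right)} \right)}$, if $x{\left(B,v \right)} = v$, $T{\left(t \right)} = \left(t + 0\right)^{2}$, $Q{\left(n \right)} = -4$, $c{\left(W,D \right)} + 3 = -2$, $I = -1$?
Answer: $103433$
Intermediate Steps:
$c{\left(W,D \right)} = -5$ ($c{\left(W,D \right)} = -3 - 2 = -5$)
$T{\left(t \right)} = t^{2}$
$P{\left(g \right)} = -336 - 16 g$ ($P{\left(g \right)} = - 16 \left(21 + g\right) = -336 - 16 g$)
$a{\left(X \right)} = 25$ ($a{\left(X \right)} = \left(-5\right)^{2} = 25$)
$P{\left(x{\left(T{\left(-1 \right)},2 \right)} \right)} \left(-281\right) + a{\left(Q{\left(4 \right)} \right)} = \left(-336 - 32\right) \left(-281\right) + 25 = \left(-368\right) \left(-281\right) + 25 = 103408 + 25 = 103433$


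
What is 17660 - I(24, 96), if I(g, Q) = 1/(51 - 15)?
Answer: 635759/36 ≈ 17660.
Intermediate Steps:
I(g, Q) = 1/36
17660 - I(24, 96) = 17660 - 1*1/36 = 17660 - 1/36 = 635759/36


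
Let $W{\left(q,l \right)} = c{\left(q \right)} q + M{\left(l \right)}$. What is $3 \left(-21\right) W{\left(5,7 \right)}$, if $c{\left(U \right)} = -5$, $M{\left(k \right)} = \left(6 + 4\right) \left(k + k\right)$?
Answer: $-7245$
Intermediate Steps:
$M{\left(k \right)} = 20 k$ ($M{\left(k \right)} = 10 \cdot 2 k = 20 k$)
$W{\left(q,l \right)} = - 5 q + 20 l$
$3 \left(-21\right) W{\left(5,7 \right)} = 3 \left(-21\right) \left(\left(-5\right) 5 + 20 \cdot 7\right) = - 63 \left(-25 + 140\right) = \left(-63\right) 115 = -7245$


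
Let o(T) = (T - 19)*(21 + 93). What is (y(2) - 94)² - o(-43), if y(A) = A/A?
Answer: 15717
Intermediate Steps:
y(A) = 1
o(T) = -2166 + 114*T (o(T) = (-19 + T)*114 = -2166 + 114*T)
(y(2) - 94)² - o(-43) = (1 - 94)² - (-2166 + 114*(-43)) = (-93)² - (-2166 - 4902) = 8649 - 1*(-7068) = 8649 + 7068 = 15717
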